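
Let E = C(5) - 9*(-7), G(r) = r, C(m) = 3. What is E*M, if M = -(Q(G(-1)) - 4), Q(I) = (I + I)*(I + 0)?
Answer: 132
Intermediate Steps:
E = 66 (E = 3 - 9*(-7) = 3 + 63 = 66)
Q(I) = 2*I² (Q(I) = (2*I)*I = 2*I²)
M = 2 (M = -(2*(-1)² - 4) = -(2*1 - 4) = -(2 - 4) = -1*(-2) = 2)
E*M = 66*2 = 132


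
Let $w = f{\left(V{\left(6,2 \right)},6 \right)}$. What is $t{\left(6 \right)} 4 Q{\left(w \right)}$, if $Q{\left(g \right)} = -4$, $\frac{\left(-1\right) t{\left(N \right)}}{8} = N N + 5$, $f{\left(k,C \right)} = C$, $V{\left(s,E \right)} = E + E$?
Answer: $5248$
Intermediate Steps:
$V{\left(s,E \right)} = 2 E$
$t{\left(N \right)} = -40 - 8 N^{2}$ ($t{\left(N \right)} = - 8 \left(N N + 5\right) = - 8 \left(N^{2} + 5\right) = - 8 \left(5 + N^{2}\right) = -40 - 8 N^{2}$)
$w = 6$
$t{\left(6 \right)} 4 Q{\left(w \right)} = \left(-40 - 8 \cdot 6^{2}\right) 4 \left(-4\right) = \left(-40 - 288\right) 4 \left(-4\right) = \left(-328\right) 4 \left(-4\right) = \left(-1312\right) \left(-4\right) = 5248$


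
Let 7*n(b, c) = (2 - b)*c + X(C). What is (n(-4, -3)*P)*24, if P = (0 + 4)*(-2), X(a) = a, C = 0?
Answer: 3456/7 ≈ 493.71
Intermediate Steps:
n(b, c) = c*(2 - b)/7 (n(b, c) = ((2 - b)*c + 0)/7 = (c*(2 - b) + 0)/7 = (c*(2 - b))/7 = c*(2 - b)/7)
P = -8 (P = 4*(-2) = -8)
(n(-4, -3)*P)*24 = (((⅐)*(-3)*(2 - 1*(-4)))*(-8))*24 = (((⅐)*(-3)*(2 + 4))*(-8))*24 = (((⅐)*(-3)*6)*(-8))*24 = -18/7*(-8)*24 = (144/7)*24 = 3456/7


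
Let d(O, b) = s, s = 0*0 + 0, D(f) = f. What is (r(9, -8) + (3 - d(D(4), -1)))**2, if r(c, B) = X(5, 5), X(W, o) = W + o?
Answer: 169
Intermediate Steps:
s = 0 (s = 0 + 0 = 0)
d(O, b) = 0
r(c, B) = 10 (r(c, B) = 5 + 5 = 10)
(r(9, -8) + (3 - d(D(4), -1)))**2 = (10 + (3 - 1*0))**2 = (10 + (3 + 0))**2 = (10 + 3)**2 = 13**2 = 169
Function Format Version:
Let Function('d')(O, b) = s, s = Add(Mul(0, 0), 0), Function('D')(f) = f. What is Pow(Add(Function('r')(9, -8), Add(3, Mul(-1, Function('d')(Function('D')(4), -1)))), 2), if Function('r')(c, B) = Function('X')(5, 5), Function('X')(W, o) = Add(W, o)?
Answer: 169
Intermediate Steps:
s = 0 (s = Add(0, 0) = 0)
Function('d')(O, b) = 0
Function('r')(c, B) = 10 (Function('r')(c, B) = Add(5, 5) = 10)
Pow(Add(Function('r')(9, -8), Add(3, Mul(-1, Function('d')(Function('D')(4), -1)))), 2) = Pow(Add(10, Add(3, Mul(-1, 0))), 2) = Pow(Add(10, Add(3, 0)), 2) = Pow(Add(10, 3), 2) = Pow(13, 2) = 169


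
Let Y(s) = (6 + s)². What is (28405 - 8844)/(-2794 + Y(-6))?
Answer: -19561/2794 ≈ -7.0011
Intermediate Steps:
(28405 - 8844)/(-2794 + Y(-6)) = (28405 - 8844)/(-2794 + (6 - 6)²) = 19561/(-2794 + 0²) = 19561/(-2794 + 0) = 19561/(-2794) = 19561*(-1/2794) = -19561/2794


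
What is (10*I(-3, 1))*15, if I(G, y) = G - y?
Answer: -600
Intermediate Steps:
(10*I(-3, 1))*15 = (10*(-3 - 1*1))*15 = (10*(-3 - 1))*15 = (10*(-4))*15 = -40*15 = -600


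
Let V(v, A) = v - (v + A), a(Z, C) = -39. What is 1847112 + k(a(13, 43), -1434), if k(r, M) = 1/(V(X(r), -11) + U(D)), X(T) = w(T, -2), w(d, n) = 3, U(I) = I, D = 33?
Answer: 81272929/44 ≈ 1.8471e+6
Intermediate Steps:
X(T) = 3
V(v, A) = -A (V(v, A) = v - (A + v) = v + (-A - v) = -A)
k(r, M) = 1/44 (k(r, M) = 1/(-1*(-11) + 33) = 1/(11 + 33) = 1/44)
1847112 + k(a(13, 43), -1434) = 1847112 + 1/44 = 81272929/44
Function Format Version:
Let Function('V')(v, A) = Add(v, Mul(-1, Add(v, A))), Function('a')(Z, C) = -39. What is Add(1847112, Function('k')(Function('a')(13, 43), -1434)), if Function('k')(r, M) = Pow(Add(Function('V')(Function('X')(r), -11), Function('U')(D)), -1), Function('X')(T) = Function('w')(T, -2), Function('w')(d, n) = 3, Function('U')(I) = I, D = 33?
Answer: Rational(81272929, 44) ≈ 1.8471e+6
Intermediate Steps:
Function('X')(T) = 3
Function('V')(v, A) = Mul(-1, A) (Function('V')(v, A) = Add(v, Mul(-1, Add(A, v))) = Add(v, Add(Mul(-1, A), Mul(-1, v))) = Mul(-1, A))
Function('k')(r, M) = Rational(1, 44) (Function('k')(r, M) = Pow(Add(Mul(-1, -11), 33), -1) = Pow(Add(11, 33), -1) = Pow(44, -1) = Rational(1, 44))
Add(1847112, Function('k')(Function('a')(13, 43), -1434)) = Add(1847112, Rational(1, 44)) = Rational(81272929, 44)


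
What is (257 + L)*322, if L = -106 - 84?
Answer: 21574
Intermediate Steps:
L = -190
(257 + L)*322 = (257 - 190)*322 = 67*322 = 21574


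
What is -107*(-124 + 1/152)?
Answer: 2016629/152 ≈ 13267.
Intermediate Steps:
-107*(-124 + 1/152) = -107*(-18847/152) = 2016629/152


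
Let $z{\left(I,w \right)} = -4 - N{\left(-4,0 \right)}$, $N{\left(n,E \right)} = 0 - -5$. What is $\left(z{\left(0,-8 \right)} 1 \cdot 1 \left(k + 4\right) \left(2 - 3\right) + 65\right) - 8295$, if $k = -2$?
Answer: $-8212$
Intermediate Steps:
$N{\left(n,E \right)} = 5$ ($N{\left(n,E \right)} = 0 + 5 = 5$)
$z{\left(I,w \right)} = -9$ ($z{\left(I,w \right)} = -4 - 5 = -9$)
$\left(z{\left(0,-8 \right)} 1 \cdot 1 \left(k + 4\right) \left(2 - 3\right) + 65\right) - 8295 = \left(- 9 \cdot 1 \cdot 1 \left(-2 + 4\right) \left(2 - 3\right) + 65\right) - 8295 = \left(- 9 \cdot 1 \cdot 2 \left(-1\right) + 65\right) - 8295 = \left(- 9 \cdot 1 \left(-2\right) + 65\right) - 8295 = \left(\left(-9\right) \left(-2\right) + 65\right) - 8295 = \left(18 + 65\right) - 8295 = 83 - 8295 = -8212$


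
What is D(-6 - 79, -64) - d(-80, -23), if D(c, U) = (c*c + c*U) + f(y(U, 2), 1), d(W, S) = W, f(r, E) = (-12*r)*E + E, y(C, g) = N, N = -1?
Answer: 12758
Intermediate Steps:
y(C, g) = -1
f(r, E) = E - 12*E*r (f(r, E) = -12*E*r + E = E - 12*E*r)
D(c, U) = 13 + c² + U*c (D(c, U) = (c*c + c*U) + 1*(1 - 12*(-1)) = (c² + U*c) + 1*(1 + 12) = (c² + U*c) + 1*13 = (c² + U*c) + 13 = 13 + c² + U*c)
D(-6 - 79, -64) - d(-80, -23) = (13 + (-6 - 79)² - 64*(-6 - 79)) - 1*(-80) = (13 + (-85)² - 64*(-85)) + 80 = (13 + 7225 + 5440) + 80 = 12678 + 80 = 12758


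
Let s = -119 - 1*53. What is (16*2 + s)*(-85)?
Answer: 11900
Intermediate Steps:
s = -172 (s = -119 - 53 = -172)
(16*2 + s)*(-85) = (16*2 - 172)*(-85) = (32 - 172)*(-85) = -140*(-85) = 11900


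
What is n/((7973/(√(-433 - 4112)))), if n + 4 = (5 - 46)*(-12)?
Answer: 1464*I*√505/7973 ≈ 4.1263*I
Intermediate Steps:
n = 488 (n = -4 + (5 - 46)*(-12) = -4 - 41*(-12) = -4 + 492 = 488)
n/((7973/(√(-433 - 4112)))) = 488/((7973/(√(-433 - 4112)))) = 488/((7973/(√(-4545)))) = 488/((7973/((3*I*√505)))) = 488/((7973*(-I*√505/1515))) = 488/((-7973*I*√505/1515)) = 488*(3*I*√505/7973) = 1464*I*√505/7973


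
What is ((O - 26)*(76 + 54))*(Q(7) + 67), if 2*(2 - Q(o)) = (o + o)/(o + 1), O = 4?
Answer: -389675/2 ≈ -1.9484e+5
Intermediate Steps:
Q(o) = 2 - o/(1 + o) (Q(o) = 2 - (o + o)/(2*(o + 1)) = 2 - 2*o/(2*(1 + o)) = 2 - o/(1 + o))
((O - 26)*(76 + 54))*(Q(7) + 67) = ((4 - 26)*(76 + 54))*((2 + 7)/(1 + 7) + 67) = (-22*130)*(9/8 + 67) = -2860*((1/8)*9 + 67) = -2860*(9/8 + 67) = -2860*545/8 = -389675/2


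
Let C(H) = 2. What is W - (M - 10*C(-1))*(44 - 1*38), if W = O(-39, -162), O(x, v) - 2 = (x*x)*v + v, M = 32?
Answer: -246634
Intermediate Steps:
O(x, v) = 2 + v + v*x² (O(x, v) = 2 + ((x*x)*v + v) = 2 + (x²*v + v) = 2 + (v*x² + v) = 2 + (v + v*x²) = 2 + v + v*x²)
W = -246562 (W = 2 - 162 - 162*(-39)² = 2 - 162 - 162*1521 = 2 - 162 - 246402 = -246562)
W - (M - 10*C(-1))*(44 - 1*38) = -246562 - (32 - 10*2)*(44 - 1*38) = -246562 - (32 - 20)*(44 - 38) = -246562 - 12*6 = -246562 - 1*72 = -246562 - 72 = -246634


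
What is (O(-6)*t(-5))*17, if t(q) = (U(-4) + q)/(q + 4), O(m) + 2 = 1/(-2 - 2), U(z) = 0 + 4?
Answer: -153/4 ≈ -38.250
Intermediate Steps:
U(z) = 4
O(m) = -9/4 (O(m) = -2 + 1/(-2 - 2) = -2 + 1/(-4) = -2 - ¼ = -9/4)
t(q) = 1 (t(q) = (4 + q)/(q + 4) = (4 + q)/(4 + q) = 1)
(O(-6)*t(-5))*17 = -9/4*1*17 = -9/4*17 = -153/4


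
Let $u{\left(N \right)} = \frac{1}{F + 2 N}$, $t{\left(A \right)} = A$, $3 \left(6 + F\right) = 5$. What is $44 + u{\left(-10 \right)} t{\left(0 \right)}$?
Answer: $44$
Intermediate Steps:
$F = - \frac{13}{3}$ ($F = -6 + \frac{1}{3} \cdot 5 = -6 + \frac{5}{3} = - \frac{13}{3} \approx -4.3333$)
$u{\left(N \right)} = \frac{1}{- \frac{13}{3} + 2 N}$
$44 + u{\left(-10 \right)} t{\left(0 \right)} = 44 + \frac{3}{-13 + 6 \left(-10\right)} 0 = 44 + \frac{3}{-13 - 60} \cdot 0 = 44 + \frac{3}{-73} \cdot 0 = 44 + 3 \left(- \frac{1}{73}\right) 0 = 44 - 0 = 44 + 0 = 44$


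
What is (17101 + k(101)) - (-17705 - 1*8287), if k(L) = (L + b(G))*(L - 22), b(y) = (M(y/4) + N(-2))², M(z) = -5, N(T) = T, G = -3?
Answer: 54943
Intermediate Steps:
b(y) = 49 (b(y) = (-5 - 2)² = (-7)² = 49)
k(L) = (-22 + L)*(49 + L) (k(L) = (L + 49)*(L - 22) = (49 + L)*(-22 + L) = (-22 + L)*(49 + L))
(17101 + k(101)) - (-17705 - 1*8287) = (17101 + (-1078 + 101² + 27*101)) - (-17705 - 1*8287) = (17101 + (-1078 + 10201 + 2727)) - (-17705 - 8287) = (17101 + 11850) - 1*(-25992) = 28951 + 25992 = 54943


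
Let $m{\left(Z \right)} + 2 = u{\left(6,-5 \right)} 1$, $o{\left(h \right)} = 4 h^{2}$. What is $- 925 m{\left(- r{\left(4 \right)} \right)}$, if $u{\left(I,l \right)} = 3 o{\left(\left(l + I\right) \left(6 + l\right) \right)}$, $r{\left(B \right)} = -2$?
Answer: $-9250$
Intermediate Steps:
$u{\left(I,l \right)} = 12 \left(6 + l\right)^{2} \left(I + l\right)^{2}$ ($u{\left(I,l \right)} = 3 \cdot 4 \left(\left(l + I\right) \left(6 + l\right)\right)^{2} = 3 \cdot 4 \left(\left(I + l\right) \left(6 + l\right)\right)^{2} = 3 \cdot 4 \left(\left(6 + l\right) \left(I + l\right)\right)^{2} = 3 \cdot 4 \left(6 + l\right)^{2} \left(I + l\right)^{2} = 12 \left(6 + l\right)^{2} \left(I + l\right)^{2}$)
$m{\left(Z \right)} = 10$ ($m{\left(Z \right)} = -2 + 12 \left(\left(-5\right)^{2} + 6 \cdot 6 + 6 \left(-5\right) + 6 \left(-5\right)\right)^{2} \cdot 1 = -2 + 12 \left(25 + 36 - 30 - 30\right)^{2} \cdot 1 = -2 + 12 \cdot 1^{2} \cdot 1 = -2 + 12 \cdot 1 \cdot 1 = -2 + 12 \cdot 1 = -2 + 12 = 10$)
$- 925 m{\left(- r{\left(4 \right)} \right)} = \left(-925\right) 10 = -9250$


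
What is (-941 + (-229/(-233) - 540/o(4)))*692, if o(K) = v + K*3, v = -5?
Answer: -1148019696/1631 ≈ -7.0388e+5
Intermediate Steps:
o(K) = -5 + 3*K (o(K) = -5 + K*3 = -5 + 3*K)
(-941 + (-229/(-233) - 540/o(4)))*692 = (-941 + (-229/(-233) - 540/(-5 + 3*4)))*692 = (-941 + (-229*(-1/233) - 540/(-5 + 12)))*692 = (-941 + (229/233 - 540/7))*692 = (-941 - 124217/1631)*692 = -1658988/1631*692 = -1148019696/1631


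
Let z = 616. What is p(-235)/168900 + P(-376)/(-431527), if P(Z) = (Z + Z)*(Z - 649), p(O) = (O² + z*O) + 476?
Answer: -168619483093/72884910300 ≈ -2.3135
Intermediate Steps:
p(O) = 476 + O² + 616*O (p(O) = (O² + 616*O) + 476 = 476 + O² + 616*O)
P(Z) = 2*Z*(-649 + Z) (P(Z) = (2*Z)*(-649 + Z) = 2*Z*(-649 + Z))
p(-235)/168900 + P(-376)/(-431527) = (476 + (-235)² + 616*(-235))/168900 + (2*(-376)*(-649 - 376))/(-431527) = (476 + 55225 - 144760)*(1/168900) + (2*(-376)*(-1025))*(-1/431527) = -89059*1/168900 + 770800*(-1/431527) = -89059/168900 - 770800/431527 = -168619483093/72884910300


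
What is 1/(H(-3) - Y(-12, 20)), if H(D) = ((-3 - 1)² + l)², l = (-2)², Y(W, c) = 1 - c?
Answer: 1/419 ≈ 0.0023866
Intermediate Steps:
l = 4
H(D) = 400 (H(D) = ((-3 - 1)² + 4)² = ((-4)² + 4)² = (16 + 4)² = 20² = 400)
1/(H(-3) - Y(-12, 20)) = 1/(400 - (1 - 1*20)) = 1/(400 - (1 - 20)) = 1/(400 - 1*(-19)) = 1/(400 + 19) = 1/419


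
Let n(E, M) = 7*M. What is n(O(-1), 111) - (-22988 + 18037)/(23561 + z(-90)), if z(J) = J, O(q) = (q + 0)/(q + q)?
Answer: 18241918/23471 ≈ 777.21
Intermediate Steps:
O(q) = 1/2 (O(q) = q/((2*q)) = q*(1/(2*q)) = 1/2)
n(O(-1), 111) - (-22988 + 18037)/(23561 + z(-90)) = 7*111 - (-22988 + 18037)/(23561 - 90) = 777 - (-4951)/23471 = 777 - 1*(-4951/23471) = 777 + 4951/23471 = 18241918/23471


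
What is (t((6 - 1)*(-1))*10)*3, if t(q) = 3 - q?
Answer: 240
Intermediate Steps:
(t((6 - 1)*(-1))*10)*3 = ((3 - (6 - 1)*(-1))*10)*3 = ((3 - 5*(-1))*10)*3 = ((3 - 1*(-5))*10)*3 = ((3 + 5)*10)*3 = (8*10)*3 = 80*3 = 240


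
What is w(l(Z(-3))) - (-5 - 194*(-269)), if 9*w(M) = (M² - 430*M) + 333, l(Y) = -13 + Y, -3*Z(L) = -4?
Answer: -4177289/81 ≈ -51572.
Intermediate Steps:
Z(L) = 4/3 (Z(L) = -⅓*(-4) = 4/3)
w(M) = 37 - 430*M/9 + M²/9 (w(M) = ((M² - 430*M) + 333)/9 = (333 + M² - 430*M)/9 = 37 - 430*M/9 + M²/9)
w(l(Z(-3))) - (-5 - 194*(-269)) = (37 - 430*(-13 + 4/3)/9 + (-13 + 4/3)²/9) - (-5 - 194*(-269)) = (37 - 430/9*(-35/3) + (-35/3)²/9) - (-5 + 52186) = (37 + 15050/27 + (⅑)*(1225/9)) - 1*52181 = (37 + 15050/27 + 1225/81) - 52181 = 49372/81 - 52181 = -4177289/81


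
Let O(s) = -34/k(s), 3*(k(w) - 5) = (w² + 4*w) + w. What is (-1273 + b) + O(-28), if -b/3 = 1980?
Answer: -4753469/659 ≈ -7213.2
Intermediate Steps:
b = -5940 (b = -3*1980 = -5940)
k(w) = 5 + w²/3 + 5*w/3 (k(w) = 5 + ((w² + 4*w) + w)/3 = 5 + (w² + 5*w)/3 = 5 + (w²/3 + 5*w/3) = 5 + w²/3 + 5*w/3)
O(s) = -34/(5 + s²/3 + 5*s/3)
(-1273 + b) + O(-28) = (-1273 - 5940) - 102/(15 + (-28)² + 5*(-28)) = -7213 - 102/(15 + 784 - 140) = -7213 - 102/659 = -4753469/659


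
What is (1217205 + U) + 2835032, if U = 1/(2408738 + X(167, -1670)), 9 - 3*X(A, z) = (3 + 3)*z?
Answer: 9774323875198/2412081 ≈ 4.0522e+6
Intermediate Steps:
X(A, z) = 3 - 2*z (X(A, z) = 3 - (3 + 3)*z/3 = 3 - 2*z)
U = 1/2412081 (U = 1/(2408738 + (3 - 2*(-1670))) = 1/(2408738 + (3 + 3340)) = 1/(2408738 + 3343) = 1/2412081 ≈ 4.1458e-7)
(1217205 + U) + 2835032 = (1217205 + 1/2412081) + 2835032 = 2935997053606/2412081 + 2835032 = 9774323875198/2412081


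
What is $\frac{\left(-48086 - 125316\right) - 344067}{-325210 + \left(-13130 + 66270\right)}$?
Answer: $\frac{517469}{272070} \approx 1.902$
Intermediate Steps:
$\frac{\left(-48086 - 125316\right) - 344067}{-325210 + \left(-13130 + 66270\right)} = \frac{\left(-48086 - 125316\right) - 344067}{-325210 + 53140} = \frac{-173402 - 344067}{-272070} = \left(-517469\right) \left(- \frac{1}{272070}\right) = \frac{517469}{272070}$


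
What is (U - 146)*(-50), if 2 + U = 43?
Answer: 5250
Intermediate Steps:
U = 41 (U = -2 + 43 = 41)
(U - 146)*(-50) = (41 - 146)*(-50) = -105*(-50) = 5250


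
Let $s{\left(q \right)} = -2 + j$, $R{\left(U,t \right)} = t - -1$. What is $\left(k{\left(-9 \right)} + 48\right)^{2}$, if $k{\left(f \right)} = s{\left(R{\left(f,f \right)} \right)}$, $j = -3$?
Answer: $1849$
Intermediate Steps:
$R{\left(U,t \right)} = 1 + t$ ($R{\left(U,t \right)} = t + 1 = 1 + t$)
$s{\left(q \right)} = -5$ ($s{\left(q \right)} = -2 - 3 = -5$)
$k{\left(f \right)} = -5$
$\left(k{\left(-9 \right)} + 48\right)^{2} = \left(-5 + 48\right)^{2} = 43^{2} = 1849$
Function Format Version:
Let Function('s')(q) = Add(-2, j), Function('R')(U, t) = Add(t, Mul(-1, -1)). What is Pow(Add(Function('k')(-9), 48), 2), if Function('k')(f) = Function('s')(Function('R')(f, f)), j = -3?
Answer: 1849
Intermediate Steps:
Function('R')(U, t) = Add(1, t) (Function('R')(U, t) = Add(t, 1) = Add(1, t))
Function('s')(q) = -5 (Function('s')(q) = Add(-2, -3) = -5)
Function('k')(f) = -5
Pow(Add(Function('k')(-9), 48), 2) = Pow(Add(-5, 48), 2) = Pow(43, 2) = 1849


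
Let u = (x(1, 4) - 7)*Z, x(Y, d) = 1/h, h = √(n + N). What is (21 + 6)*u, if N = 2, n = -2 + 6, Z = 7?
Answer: -1323 + 63*√6/2 ≈ -1245.8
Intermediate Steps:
n = 4
h = √6 (h = √(4 + 2) = √6 ≈ 2.4495)
x(Y, d) = √6/6 (x(Y, d) = 1/(√6) = √6/6)
u = -49 + 7*√6/6 (u = (√6/6 - 7)*7 = (-7 + √6/6)*7 = -49 + 7*√6/6 ≈ -46.142)
(21 + 6)*u = (21 + 6)*(-49 + 7*√6/6) = 27*(-49 + 7*√6/6) = -1323 + 63*√6/2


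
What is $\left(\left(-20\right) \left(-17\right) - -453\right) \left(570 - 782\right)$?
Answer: $-168116$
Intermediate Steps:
$\left(\left(-20\right) \left(-17\right) - -453\right) \left(570 - 782\right) = \left(340 + 453\right) \left(570 - 782\right) = 793 \left(-212\right) = -168116$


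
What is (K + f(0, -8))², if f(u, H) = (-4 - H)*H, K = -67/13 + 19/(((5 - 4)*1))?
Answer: 55696/169 ≈ 329.56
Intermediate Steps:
K = 180/13 (K = -67*1/13 + 19/((1*1)) = -67/13 + 19/1 = -67/13 + 19*1 = -67/13 + 19 = 180/13 ≈ 13.846)
f(u, H) = H*(-4 - H)
(K + f(0, -8))² = (180/13 - 1*(-8)*(4 - 8))² = (180/13 - 1*(-8)*(-4))² = (180/13 - 32)² = (-236/13)² = 55696/169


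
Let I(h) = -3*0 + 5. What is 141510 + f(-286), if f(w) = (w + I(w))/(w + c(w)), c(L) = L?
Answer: 80944001/572 ≈ 1.4151e+5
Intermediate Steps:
I(h) = 5 (I(h) = 0 + 5 = 5)
f(w) = (5 + w)/(2*w) (f(w) = (w + 5)/(w + w) = (5 + w)/((2*w)) = (5 + w)*(1/(2*w)) = (5 + w)/(2*w))
141510 + f(-286) = 141510 + (½)*(5 - 286)/(-286) = 141510 + (½)*(-1/286)*(-281) = 141510 + 281/572 = 80944001/572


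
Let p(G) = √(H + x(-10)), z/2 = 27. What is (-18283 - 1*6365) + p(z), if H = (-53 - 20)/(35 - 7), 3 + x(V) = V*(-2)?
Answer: -24648 + √2821/14 ≈ -24644.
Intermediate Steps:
x(V) = -3 - 2*V (x(V) = -3 + V*(-2) = -3 - 2*V)
H = -73/28 ≈ -2.6071
z = 54 (z = 2*27 = 54)
p(G) = √2821/14 (p(G) = √(-73/28 + (-3 - 2*(-10))) = √(-73/28 + (-3 + 20)) = √(-73/28 + 17) = √(403/28) = √2821/14)
(-18283 - 1*6365) + p(z) = (-18283 - 1*6365) + √2821/14 = (-18283 - 6365) + √2821/14 = -24648 + √2821/14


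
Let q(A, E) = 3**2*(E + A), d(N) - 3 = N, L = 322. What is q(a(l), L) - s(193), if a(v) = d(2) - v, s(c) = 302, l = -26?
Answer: 2875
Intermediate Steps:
d(N) = 3 + N
a(v) = 5 - v (a(v) = (3 + 2) - v = 5 - v)
q(A, E) = 9*A + 9*E (q(A, E) = 9*(A + E) = 9*A + 9*E)
q(a(l), L) - s(193) = (9*(5 - 1*(-26)) + 9*322) - 1*302 = (9*(5 + 26) + 2898) - 302 = (9*31 + 2898) - 302 = (279 + 2898) - 302 = 3177 - 302 = 2875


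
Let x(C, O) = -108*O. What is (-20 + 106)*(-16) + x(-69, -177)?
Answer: 17740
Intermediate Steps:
(-20 + 106)*(-16) + x(-69, -177) = (-20 + 106)*(-16) - 108*(-177) = 86*(-16) + 19116 = -1376 + 19116 = 17740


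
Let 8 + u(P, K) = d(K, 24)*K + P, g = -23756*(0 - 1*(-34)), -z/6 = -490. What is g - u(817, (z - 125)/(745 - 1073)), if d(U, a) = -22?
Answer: -132627097/164 ≈ -8.0870e+5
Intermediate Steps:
z = 2940 (z = -6*(-490) = 2940)
g = -807704 (g = -23756*(0 + 34) = -23756*34 = -807704)
u(P, K) = -8 + P - 22*K (u(P, K) = -8 + (-22*K + P) = -8 + (P - 22*K) = -8 + P - 22*K)
g - u(817, (z - 125)/(745 - 1073)) = -807704 - (-8 + 817 - 22*(2940 - 125)/(745 - 1073)) = -807704 - (-8 + 817 - 61930/(-328)) = -807704 - (-8 + 817 - 61930*(-1)/328) = -807704 - (-8 + 817 - 22*(-2815/328)) = -807704 - (-8 + 817 + 30965/164) = -807704 - 1*163641/164 = -807704 - 163641/164 = -132627097/164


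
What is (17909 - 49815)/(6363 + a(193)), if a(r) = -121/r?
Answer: -3078929/613969 ≈ -5.0148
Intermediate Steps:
(17909 - 49815)/(6363 + a(193)) = (17909 - 49815)/(6363 - 121/193) = -31906/(6363 - 121*1/193) = -31906/(6363 - 121/193) = -31906/1227938/193 = -31906*193/1227938 = -3078929/613969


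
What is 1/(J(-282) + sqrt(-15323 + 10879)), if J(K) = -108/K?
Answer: 423/4908560 - 2209*I*sqrt(1111)/4908560 ≈ 8.6176e-5 - 0.015*I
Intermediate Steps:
1/(J(-282) + sqrt(-15323 + 10879)) = 1/(-108/(-282) + sqrt(-15323 + 10879)) = 1/(-108*(-1/282) + sqrt(-4444)) = 1/(18/47 + 2*I*sqrt(1111))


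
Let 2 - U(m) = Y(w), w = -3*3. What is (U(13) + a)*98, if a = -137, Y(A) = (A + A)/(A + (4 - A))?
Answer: -12789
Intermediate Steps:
w = -9
Y(A) = A/2 (Y(A) = (2*A)/4 = (2*A)*(¼) = A/2)
U(m) = 13/2 (U(m) = 2 - (-9)/2 = 2 - 1*(-9/2) = 2 + 9/2 = 13/2)
(U(13) + a)*98 = (13/2 - 137)*98 = -261/2*98 = -12789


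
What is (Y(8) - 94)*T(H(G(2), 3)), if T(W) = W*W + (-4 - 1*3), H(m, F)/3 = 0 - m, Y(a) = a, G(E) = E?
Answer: -2494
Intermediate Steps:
H(m, F) = -3*m (H(m, F) = 3*(0 - m) = 3*(-m) = -3*m)
T(W) = -7 + W² (T(W) = W² + (-4 - 3) = W² - 7 = -7 + W²)
(Y(8) - 94)*T(H(G(2), 3)) = (8 - 94)*(-7 + (-3*2)²) = -86*(-7 + (-6)²) = -86*(-7 + 36) = -86*29 = -2494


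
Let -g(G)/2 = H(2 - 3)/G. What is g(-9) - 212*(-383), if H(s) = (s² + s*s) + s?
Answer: 730766/9 ≈ 81196.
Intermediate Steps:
H(s) = s + 2*s² (H(s) = (s² + s²) + s = 2*s² + s = s + 2*s²)
g(G) = -2/G (g(G) = -2*(2 - 3)*(1 + 2*(2 - 3))/G = -2*(-(1 + 2*(-1)))/G = -2*(-(1 - 2))/G = -2*(-1*(-1))/G = -2/G)
g(-9) - 212*(-383) = -2/(-9) - 212*(-383) = -2*(-⅑) + 81196 = 2/9 + 81196 = 730766/9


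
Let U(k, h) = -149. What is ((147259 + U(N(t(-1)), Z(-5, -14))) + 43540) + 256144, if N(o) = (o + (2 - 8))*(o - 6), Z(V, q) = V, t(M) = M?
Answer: 446794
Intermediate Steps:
N(o) = (-6 + o)² (N(o) = (o - 6)*(-6 + o) = (-6 + o)*(-6 + o) = (-6 + o)²)
((147259 + U(N(t(-1)), Z(-5, -14))) + 43540) + 256144 = ((147259 - 149) + 43540) + 256144 = (147110 + 43540) + 256144 = 190650 + 256144 = 446794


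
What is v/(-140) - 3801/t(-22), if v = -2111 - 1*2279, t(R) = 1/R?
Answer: 1171147/14 ≈ 83653.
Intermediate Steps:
v = -4390 (v = -2111 - 2279 = -4390)
v/(-140) - 3801/t(-22) = -4390/(-140) - 3801/(1/(-22)) = -4390*(-1/140) - 3801/(-1/22) = 439/14 - 3801*(-22) = 439/14 + 83622 = 1171147/14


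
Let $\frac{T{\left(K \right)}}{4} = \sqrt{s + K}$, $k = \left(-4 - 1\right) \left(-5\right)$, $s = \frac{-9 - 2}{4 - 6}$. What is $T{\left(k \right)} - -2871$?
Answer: $2871 + 2 \sqrt{122} \approx 2893.1$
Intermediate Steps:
$s = \frac{11}{2}$ ($s = - \frac{11}{-2} = \left(-11\right) \left(- \frac{1}{2}\right) = \frac{11}{2} \approx 5.5$)
$k = 25$ ($k = \left(-5\right) \left(-5\right) = 25$)
$T{\left(K \right)} = 4 \sqrt{\frac{11}{2} + K}$
$T{\left(k \right)} - -2871 = 2 \sqrt{22 + 4 \cdot 25} - -2871 = 2 \sqrt{22 + 100} + 2871 = 2 \sqrt{122} + 2871 = 2871 + 2 \sqrt{122}$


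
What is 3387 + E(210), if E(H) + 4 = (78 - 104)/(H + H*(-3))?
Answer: 710443/210 ≈ 3383.1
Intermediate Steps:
E(H) = -4 + 13/H (E(H) = -4 + (78 - 104)/(H + H*(-3)) = -4 - 26/(H - 3*H) = -4 - 26*(-1/(2*H)) = -4 - (-13)/H = -4 + 13/H)
3387 + E(210) = 3387 + (-4 + 13/210) = 3387 - 827/210 = 710443/210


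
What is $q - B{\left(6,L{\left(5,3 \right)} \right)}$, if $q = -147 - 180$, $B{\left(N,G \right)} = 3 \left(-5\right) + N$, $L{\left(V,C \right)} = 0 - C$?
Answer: $-318$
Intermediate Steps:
$L{\left(V,C \right)} = - C$
$B{\left(N,G \right)} = -15 + N$
$q = -327$ ($q = -147 - 180 = -327$)
$q - B{\left(6,L{\left(5,3 \right)} \right)} = -327 - \left(-15 + 6\right) = -327 - -9 = -327 + 9 = -318$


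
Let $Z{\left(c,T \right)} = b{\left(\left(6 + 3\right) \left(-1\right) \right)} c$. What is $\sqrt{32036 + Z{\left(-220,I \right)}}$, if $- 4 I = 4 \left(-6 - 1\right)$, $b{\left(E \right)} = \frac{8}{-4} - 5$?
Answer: $2 \sqrt{8394} \approx 183.24$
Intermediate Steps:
$b{\left(E \right)} = -7$ ($b{\left(E \right)} = 8 \left(- \frac{1}{4}\right) - 5 = -2 - 5 = -7$)
$I = 7$ ($I = - \frac{4 \left(-6 - 1\right)}{4} = - \frac{4 \left(-7\right)}{4} = \left(- \frac{1}{4}\right) \left(-28\right) = 7$)
$Z{\left(c,T \right)} = - 7 c$
$\sqrt{32036 + Z{\left(-220,I \right)}} = \sqrt{32036 - -1540} = \sqrt{32036 + 1540} = \sqrt{33576} = 2 \sqrt{8394}$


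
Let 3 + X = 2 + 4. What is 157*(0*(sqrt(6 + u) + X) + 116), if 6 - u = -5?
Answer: 18212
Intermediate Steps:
u = 11 (u = 6 - 1*(-5) = 6 + 5 = 11)
X = 3 (X = -3 + (2 + 4) = -3 + 6 = 3)
157*(0*(sqrt(6 + u) + X) + 116) = 157*(0*(sqrt(6 + 11) + 3) + 116) = 157*(0*(sqrt(17) + 3) + 116) = 157*(0*(3 + sqrt(17)) + 116) = 157*(0 + 116) = 157*116 = 18212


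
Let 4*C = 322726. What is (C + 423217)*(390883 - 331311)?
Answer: 30018241442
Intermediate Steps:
C = 161363/2 (C = (¼)*322726 = 161363/2 ≈ 80682.)
(C + 423217)*(390883 - 331311) = (161363/2 + 423217)*(390883 - 331311) = (1007797/2)*59572 = 30018241442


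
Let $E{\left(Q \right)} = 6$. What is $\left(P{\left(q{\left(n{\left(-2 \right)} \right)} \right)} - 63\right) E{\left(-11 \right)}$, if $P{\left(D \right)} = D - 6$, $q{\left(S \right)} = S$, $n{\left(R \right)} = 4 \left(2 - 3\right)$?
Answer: $-438$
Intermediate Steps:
$n{\left(R \right)} = -4$ ($n{\left(R \right)} = 4 \left(-1\right) = -4$)
$P{\left(D \right)} = -6 + D$ ($P{\left(D \right)} = D - 6 = -6 + D$)
$\left(P{\left(q{\left(n{\left(-2 \right)} \right)} \right)} - 63\right) E{\left(-11 \right)} = \left(\left(-6 - 4\right) - 63\right) 6 = \left(-10 - 63\right) 6 = \left(-73\right) 6 = -438$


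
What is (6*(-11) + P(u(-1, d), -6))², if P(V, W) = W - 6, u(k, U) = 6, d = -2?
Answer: 6084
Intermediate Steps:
P(V, W) = -6 + W
(6*(-11) + P(u(-1, d), -6))² = (6*(-11) + (-6 - 6))² = (-66 - 12)² = (-78)² = 6084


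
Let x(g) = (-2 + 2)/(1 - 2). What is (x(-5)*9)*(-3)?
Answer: 0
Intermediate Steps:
x(g) = 0 (x(g) = 0/(-1) = 0*(-1) = 0)
(x(-5)*9)*(-3) = (0*9)*(-3) = 0*(-3) = 0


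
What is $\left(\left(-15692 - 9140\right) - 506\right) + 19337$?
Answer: $-6001$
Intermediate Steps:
$\left(\left(-15692 - 9140\right) - 506\right) + 19337 = \left(-24832 - 506\right) + 19337 = -25338 + 19337 = -6001$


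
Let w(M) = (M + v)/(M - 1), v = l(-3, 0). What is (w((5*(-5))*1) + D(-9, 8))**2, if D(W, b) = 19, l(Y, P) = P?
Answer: 269361/676 ≈ 398.46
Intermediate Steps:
v = 0
w(M) = M/(-1 + M) (w(M) = (M + 0)/(M - 1) = M/(-1 + M))
(w((5*(-5))*1) + D(-9, 8))**2 = (((5*(-5))*1)/(-1 + (5*(-5))*1) + 19)**2 = ((-25*1)/(-1 - 25*1) + 19)**2 = (-25/(-1 - 25) + 19)**2 = (-25/(-26) + 19)**2 = (-25*(-1/26) + 19)**2 = (25/26 + 19)**2 = (519/26)**2 = 269361/676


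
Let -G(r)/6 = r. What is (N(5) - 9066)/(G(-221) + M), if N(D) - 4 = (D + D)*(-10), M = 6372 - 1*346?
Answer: -4581/3676 ≈ -1.2462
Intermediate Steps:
G(r) = -6*r
M = 6026 (M = 6372 - 346 = 6026)
N(D) = 4 - 20*D (N(D) = 4 + (D + D)*(-10) = 4 + (2*D)*(-10) = 4 - 20*D)
(N(5) - 9066)/(G(-221) + M) = ((4 - 20*5) - 9066)/(-6*(-221) + 6026) = ((4 - 100) - 9066)/(1326 + 6026) = (-96 - 9066)/7352 = -9162*1/7352 = -4581/3676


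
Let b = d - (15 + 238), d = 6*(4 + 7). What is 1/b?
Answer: -1/187 ≈ -0.0053476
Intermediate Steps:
d = 66 (d = 6*11 = 66)
b = -187 (b = 66 - (15 + 238) = 66 - 1*253 = 66 - 253 = -187)
1/b = 1/(-187) = -1/187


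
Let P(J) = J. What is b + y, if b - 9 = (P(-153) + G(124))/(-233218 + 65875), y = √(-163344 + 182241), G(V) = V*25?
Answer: 1503140/167343 + √18897 ≈ 146.45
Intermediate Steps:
G(V) = 25*V
y = √18897 ≈ 137.47
b = 1503140/167343 (b = 9 + (-153 + 25*124)/(-233218 + 65875) = 9 + (-153 + 3100)/(-167343) = 9 + 2947*(-1/167343) = 9 - 2947/167343 = 1503140/167343 ≈ 8.9824)
b + y = 1503140/167343 + √18897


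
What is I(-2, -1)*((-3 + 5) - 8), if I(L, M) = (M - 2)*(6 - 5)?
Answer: 18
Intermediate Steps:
I(L, M) = -2 + M (I(L, M) = (-2 + M)*1 = -2 + M)
I(-2, -1)*((-3 + 5) - 8) = (-2 - 1)*((-3 + 5) - 8) = -3*(2 - 8) = -3*(-6) = 18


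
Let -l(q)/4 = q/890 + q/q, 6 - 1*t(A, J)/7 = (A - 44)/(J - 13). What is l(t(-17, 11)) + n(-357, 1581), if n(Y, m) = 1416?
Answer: 628683/445 ≈ 1412.8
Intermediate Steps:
t(A, J) = 42 - 7*(-44 + A)/(-13 + J) (t(A, J) = 42 - 7*(A - 44)/(J - 13) = 42 - 7*(-44 + A)/(-13 + J))
l(q) = -4 - 2*q/445 (l(q) = -4*(q/890 + q/q) = -4*(q*(1/890) + 1) = -4*(q/890 + 1) = -4*(1 + q/890) = -4 - 2*q/445)
l(t(-17, 11)) + n(-357, 1581) = (-4 - 14*(-34 - 1*(-17) + 6*11)/(445*(-13 + 11))) + 1416 = (-4 - 14*(-34 + 17 + 66)/(445*(-2))) + 1416 = (-4 - 14*(-1)*49/(445*2)) + 1416 = (-4 - 2/445*(-343/2)) + 1416 = (-4 + 343/445) + 1416 = -1437/445 + 1416 = 628683/445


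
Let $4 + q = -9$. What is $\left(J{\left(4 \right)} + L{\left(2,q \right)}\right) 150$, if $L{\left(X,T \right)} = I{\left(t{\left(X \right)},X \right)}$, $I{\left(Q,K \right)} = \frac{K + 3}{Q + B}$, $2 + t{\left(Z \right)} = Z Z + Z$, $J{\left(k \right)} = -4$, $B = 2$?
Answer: $-475$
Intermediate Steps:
$q = -13$ ($q = -4 - 9 = -13$)
$t{\left(Z \right)} = -2 + Z + Z^{2}$ ($t{\left(Z \right)} = -2 + \left(Z Z + Z\right) = -2 + \left(Z^{2} + Z\right) = -2 + \left(Z + Z^{2}\right) = -2 + Z + Z^{2}$)
$I{\left(Q,K \right)} = \frac{3 + K}{2 + Q}$ ($I{\left(Q,K \right)} = \frac{K + 3}{Q + 2} = \frac{3 + K}{2 + Q}$)
$L{\left(X,T \right)} = \frac{3 + X}{X + X^{2}}$ ($L{\left(X,T \right)} = \frac{3 + X}{2 + \left(-2 + X + X^{2}\right)} = \frac{3 + X}{X + X^{2}}$)
$\left(J{\left(4 \right)} + L{\left(2,q \right)}\right) 150 = \left(-4 + \frac{3 + 2}{2 \left(1 + 2\right)}\right) 150 = \left(-4 + \frac{1}{2} \cdot \frac{1}{3} \cdot 5\right) 150 = \left(-4 + \frac{5}{6}\right) 150 = \left(- \frac{19}{6}\right) 150 = -475$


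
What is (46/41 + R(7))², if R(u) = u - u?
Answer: 2116/1681 ≈ 1.2588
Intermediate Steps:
R(u) = 0
(46/41 + R(7))² = (46/41 + 0)² = (46/41)² = 2116/1681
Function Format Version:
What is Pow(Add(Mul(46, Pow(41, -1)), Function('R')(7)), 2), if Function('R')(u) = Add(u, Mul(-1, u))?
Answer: Rational(2116, 1681) ≈ 1.2588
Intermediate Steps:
Function('R')(u) = 0
Pow(Add(Mul(46, Pow(41, -1)), Function('R')(7)), 2) = Pow(Add(Mul(46, Pow(41, -1)), 0), 2) = Pow(Add(Mul(46, Rational(1, 41)), 0), 2) = Pow(Add(Rational(46, 41), 0), 2) = Pow(Rational(46, 41), 2) = Rational(2116, 1681)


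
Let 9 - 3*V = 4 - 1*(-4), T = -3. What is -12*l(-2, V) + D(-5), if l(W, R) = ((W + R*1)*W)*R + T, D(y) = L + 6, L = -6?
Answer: 68/3 ≈ 22.667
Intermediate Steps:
D(y) = 0 (D(y) = -6 + 6 = 0)
V = 1/3 (V = 3 - (4 - 1*(-4))/3 = 3 - (4 + 4)/3 = 3 - 1/3*8 = 3 - 8/3 = 1/3 ≈ 0.33333)
l(W, R) = -3 + R*W*(R + W) (l(W, R) = ((W + R*1)*W)*R - 3 = ((W + R)*W)*R - 3 = ((R + W)*W)*R - 3 = (W*(R + W))*R - 3 = R*W*(R + W) - 3 = -3 + R*W*(R + W))
-12*l(-2, V) + D(-5) = -12*(-3 + (1/3)*(-2)**2 - 2*(1/3)**2) + 0 = -12*(-3 + (1/3)*4 - 2*1/9) + 0 = -12*(-3 + 4/3 - 2/9) + 0 = -12*(-17/9) + 0 = 68/3 + 0 = 68/3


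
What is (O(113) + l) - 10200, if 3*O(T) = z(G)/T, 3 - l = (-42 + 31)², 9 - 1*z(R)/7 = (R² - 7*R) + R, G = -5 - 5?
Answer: -3498859/339 ≈ -10321.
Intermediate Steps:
G = -10
z(R) = 63 - 7*R² + 42*R (z(R) = 63 - 7*((R² - 7*R) + R) = 63 - 7*(R² - 6*R) = 63 + (-7*R² + 42*R) = 63 - 7*R² + 42*R)
l = -118 (l = 3 - (-42 + 31)² = 3 - 1*(-11)² = 3 - 1*121 = 3 - 121 = -118)
O(T) = -1057/(3*T) (O(T) = ((63 - 7*(-10)² + 42*(-10))/T)/3 = ((63 - 7*100 - 420)/T)/3 = ((63 - 700 - 420)/T)/3 = (-1057/T)/3 = -1057/(3*T))
(O(113) + l) - 10200 = (-1057/3/113 - 118) - 10200 = (-1057/3*1/113 - 118) - 10200 = (-1057/339 - 118) - 10200 = -41059/339 - 10200 = -3498859/339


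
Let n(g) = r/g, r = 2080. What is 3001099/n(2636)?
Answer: 1977724241/520 ≈ 3.8033e+6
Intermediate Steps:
n(g) = 2080/g
3001099/n(2636) = 3001099/((2080/2636)) = 3001099/((2080*(1/2636))) = 3001099/(520/659) = 3001099*(659/520) = 1977724241/520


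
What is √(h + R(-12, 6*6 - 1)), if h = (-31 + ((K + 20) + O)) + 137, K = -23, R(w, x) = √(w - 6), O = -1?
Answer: √(102 + 3*I*√2) ≈ 10.102 + 0.21*I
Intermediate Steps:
R(w, x) = √(-6 + w)
h = 102 (h = (-31 + ((-23 + 20) - 1)) + 137 = (-31 + (-3 - 1)) + 137 = (-31 - 4) + 137 = -35 + 137 = 102)
√(h + R(-12, 6*6 - 1)) = √(102 + √(-6 - 12)) = √(102 + √(-18)) = √(102 + 3*I*√2)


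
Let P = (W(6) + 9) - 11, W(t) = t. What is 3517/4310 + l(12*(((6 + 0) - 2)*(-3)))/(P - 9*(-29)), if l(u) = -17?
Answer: 171747/228430 ≈ 0.75186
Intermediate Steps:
P = 4 (P = (6 + 9) - 11 = 15 - 11 = 4)
3517/4310 + l(12*(((6 + 0) - 2)*(-3)))/(P - 9*(-29)) = 3517/4310 - 17/(4 - 9*(-29)) = 3517*(1/4310) - 17/(4 + 261) = 3517/4310 - 17/265 = 171747/228430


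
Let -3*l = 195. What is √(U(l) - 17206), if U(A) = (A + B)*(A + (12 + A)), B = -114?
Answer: 2*√979 ≈ 62.578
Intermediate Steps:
l = -65 (l = -⅓*195 = -65)
U(A) = (-114 + A)*(12 + 2*A) (U(A) = (A - 114)*(A + (12 + A)) = (-114 + A)*(12 + 2*A))
√(U(l) - 17206) = √((-1368 - 216*(-65) + 2*(-65)²) - 17206) = √((-1368 + 14040 + 2*4225) - 17206) = √((-1368 + 14040 + 8450) - 17206) = √(21122 - 17206) = √3916 = 2*√979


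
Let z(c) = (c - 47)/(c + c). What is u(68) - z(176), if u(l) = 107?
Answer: 37535/352 ≈ 106.63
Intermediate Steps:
z(c) = (-47 + c)/(2*c) (z(c) = (-47 + c)/((2*c)) = (-47 + c)*(1/(2*c)) = (-47 + c)/(2*c))
u(68) - z(176) = 107 - (-47 + 176)/(2*176) = 107 - 129/(2*176) = 107 - 1*129/352 = 107 - 129/352 = 37535/352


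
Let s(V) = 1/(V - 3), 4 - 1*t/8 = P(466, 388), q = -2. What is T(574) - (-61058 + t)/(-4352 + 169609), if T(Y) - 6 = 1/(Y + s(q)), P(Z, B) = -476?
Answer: 3009718725/474122333 ≈ 6.3480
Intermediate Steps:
t = 3840 (t = 32 - 8*(-476) = 32 + 3808 = 3840)
s(V) = 1/(-3 + V)
T(Y) = 6 + 1/(-1/5 + Y) (T(Y) = 6 + 1/(Y + 1/(-3 - 2)) = 6 + 1/(Y + 1/(-5)) = 6 + 1/(Y - 1/5) = 6 + 1/(-1/5 + Y))
T(574) - (-61058 + t)/(-4352 + 169609) = (-1 + 30*574)/(-1 + 5*574) - (-61058 + 3840)/(-4352 + 169609) = (-1 + 17220)/(-1 + 2870) - (-57218)/165257 = 17219/2869 - (-57218)/165257 = (1/2869)*17219 - 1*(-57218/165257) = 17219/2869 + 57218/165257 = 3009718725/474122333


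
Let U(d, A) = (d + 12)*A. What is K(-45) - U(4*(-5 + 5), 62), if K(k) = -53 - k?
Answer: -752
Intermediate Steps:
U(d, A) = A*(12 + d) (U(d, A) = (12 + d)*A = A*(12 + d))
K(-45) - U(4*(-5 + 5), 62) = (-53 - 1*(-45)) - 62*(12 + 4*(-5 + 5)) = (-53 + 45) - 62*(12 + 4*0) = -8 - 62*(12 + 0) = -8 - 62*12 = -8 - 1*744 = -8 - 744 = -752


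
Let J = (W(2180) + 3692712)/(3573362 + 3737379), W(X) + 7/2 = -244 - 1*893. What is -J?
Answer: -7383143/14621482 ≈ -0.50495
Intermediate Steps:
W(X) = -2281/2 (W(X) = -7/2 + (-244 - 1*893) = -7/2 + (-244 - 893) = -7/2 - 1137 = -2281/2)
J = 7383143/14621482 (J = (-2281/2 + 3692712)/(3573362 + 3737379) = (7383143/2)/7310741 = (7383143/2)*(1/7310741) = 7383143/14621482 ≈ 0.50495)
-J = -1*7383143/14621482 = -7383143/14621482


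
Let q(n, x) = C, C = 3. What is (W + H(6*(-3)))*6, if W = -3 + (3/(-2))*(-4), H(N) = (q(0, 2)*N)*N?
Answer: 5850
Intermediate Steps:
q(n, x) = 3
H(N) = 3*N² (H(N) = (3*N)*N = 3*N²)
W = 3 (W = -3 + (3*(-½))*(-4) = -3 - 3/2*(-4) = -3 + 6 = 3)
(W + H(6*(-3)))*6 = (3 + 3*(6*(-3))²)*6 = (3 + 3*(-18)²)*6 = (3 + 3*324)*6 = (3 + 972)*6 = 975*6 = 5850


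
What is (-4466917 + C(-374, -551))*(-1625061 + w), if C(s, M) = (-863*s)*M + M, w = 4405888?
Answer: -506970707215910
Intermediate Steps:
C(s, M) = M - 863*M*s (C(s, M) = -863*M*s + M = M - 863*M*s)
(-4466917 + C(-374, -551))*(-1625061 + w) = (-4466917 - 551*(1 - 863*(-374)))*(-1625061 + 4405888) = (-4466917 - 551*(1 + 322762))*2780827 = (-4466917 - 551*322763)*2780827 = (-4466917 - 177842413)*2780827 = -182309330*2780827 = -506970707215910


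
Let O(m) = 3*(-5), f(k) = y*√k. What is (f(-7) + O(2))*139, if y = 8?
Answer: -2085 + 1112*I*√7 ≈ -2085.0 + 2942.1*I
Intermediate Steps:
f(k) = 8*√k
O(m) = -15
(f(-7) + O(2))*139 = (8*√(-7) - 15)*139 = (8*(I*√7) - 15)*139 = (8*I*√7 - 15)*139 = (-15 + 8*I*√7)*139 = -2085 + 1112*I*√7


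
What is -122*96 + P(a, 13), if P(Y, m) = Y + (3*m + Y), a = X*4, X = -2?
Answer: -11689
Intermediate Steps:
a = -8 (a = -2*4 = -8)
P(Y, m) = 2*Y + 3*m (P(Y, m) = Y + (Y + 3*m) = 2*Y + 3*m)
-122*96 + P(a, 13) = -122*96 + (2*(-8) + 3*13) = -11712 + (-16 + 39) = -11712 + 23 = -11689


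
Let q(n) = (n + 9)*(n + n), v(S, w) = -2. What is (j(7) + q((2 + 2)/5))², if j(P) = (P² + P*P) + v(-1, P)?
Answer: 7795264/625 ≈ 12472.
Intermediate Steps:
q(n) = 2*n*(9 + n) (q(n) = (9 + n)*(2*n) = 2*n*(9 + n))
j(P) = -2 + 2*P² (j(P) = (P² + P*P) - 2 = (P² + P²) - 2 = 2*P² - 2 = -2 + 2*P²)
(j(7) + q((2 + 2)/5))² = ((-2 + 2*7²) + 2*((2 + 2)/5)*(9 + (2 + 2)/5))² = ((-2 + 2*49) + 2*(4*(⅕))*(9 + 4*(⅕)))² = ((-2 + 98) + 2*(⅘)*(9 + ⅘))² = (96 + 2*(⅘)*(49/5))² = (96 + 392/25)² = (2792/25)² = 7795264/625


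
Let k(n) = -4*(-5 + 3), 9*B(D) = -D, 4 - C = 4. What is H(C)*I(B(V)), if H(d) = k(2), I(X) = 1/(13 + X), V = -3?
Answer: 3/5 ≈ 0.60000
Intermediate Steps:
C = 0 (C = 4 - 1*4 = 4 - 4 = 0)
B(D) = -D/9 (B(D) = (-D)/9 = -D/9)
k(n) = 8 (k(n) = -4*(-2) = 8)
H(d) = 8
H(C)*I(B(V)) = 8/(13 - 1/9*(-3)) = 8/(13 + 1/3) = 8/(40/3) = 8*(3/40) = 3/5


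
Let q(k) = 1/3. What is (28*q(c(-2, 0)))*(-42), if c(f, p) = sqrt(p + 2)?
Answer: -392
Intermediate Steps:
c(f, p) = sqrt(2 + p)
q(k) = 1/3
(28*q(c(-2, 0)))*(-42) = (28*(1/3))*(-42) = (28/3)*(-42) = -392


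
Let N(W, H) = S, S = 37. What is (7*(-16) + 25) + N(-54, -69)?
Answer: -50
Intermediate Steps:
N(W, H) = 37
(7*(-16) + 25) + N(-54, -69) = (7*(-16) + 25) + 37 = (-112 + 25) + 37 = -87 + 37 = -50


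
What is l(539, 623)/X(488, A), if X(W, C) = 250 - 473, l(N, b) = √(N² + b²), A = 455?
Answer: -35*√554/223 ≈ -3.6942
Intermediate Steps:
X(W, C) = -223
l(539, 623)/X(488, A) = √(539² + 623²)/(-223) = √(290521 + 388129)*(-1/223) = √678650*(-1/223) = (35*√554)*(-1/223) = -35*√554/223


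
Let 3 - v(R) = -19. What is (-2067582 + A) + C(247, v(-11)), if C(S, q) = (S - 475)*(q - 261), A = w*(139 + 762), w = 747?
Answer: -1340043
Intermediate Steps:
v(R) = 22 (v(R) = 3 - 1*(-19) = 3 + 19 = 22)
A = 673047 (A = 747*(139 + 762) = 747*901 = 673047)
C(S, q) = (-475 + S)*(-261 + q)
(-2067582 + A) + C(247, v(-11)) = (-2067582 + 673047) + (123975 - 475*22 - 261*247 + 247*22) = -1394535 + (123975 - 10450 - 64467 + 5434) = -1394535 + 54492 = -1340043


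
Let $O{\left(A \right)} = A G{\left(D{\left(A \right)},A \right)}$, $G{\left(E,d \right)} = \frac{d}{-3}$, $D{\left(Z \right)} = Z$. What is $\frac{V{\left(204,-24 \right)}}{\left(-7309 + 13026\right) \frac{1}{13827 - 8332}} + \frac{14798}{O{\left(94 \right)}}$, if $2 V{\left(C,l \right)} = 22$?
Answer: $\frac{140145761}{25257706} \approx 5.5486$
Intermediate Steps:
$V{\left(C,l \right)} = 11$ ($V{\left(C,l \right)} = \frac{1}{2} \cdot 22 = 11$)
$G{\left(E,d \right)} = - \frac{d}{3}$ ($G{\left(E,d \right)} = d \left(- \frac{1}{3}\right) = - \frac{d}{3}$)
$O{\left(A \right)} = - \frac{A^{2}}{3}$ ($O{\left(A \right)} = A \left(- \frac{A}{3}\right) = - \frac{A^{2}}{3}$)
$\frac{V{\left(204,-24 \right)}}{\left(-7309 + 13026\right) \frac{1}{13827 - 8332}} + \frac{14798}{O{\left(94 \right)}} = \frac{11}{\left(-7309 + 13026\right) \frac{1}{13827 - 8332}} + \frac{14798}{\left(- \frac{1}{3}\right) 94^{2}} = \frac{11}{5717 \cdot \frac{1}{5495}} + \frac{14798}{\left(- \frac{1}{3}\right) 8836} = \frac{11}{5717 \cdot \frac{1}{5495}} + \frac{14798}{- \frac{8836}{3}} = \frac{11}{\frac{5717}{5495}} + 14798 \left(- \frac{3}{8836}\right) = 11 \cdot \frac{5495}{5717} - \frac{22197}{4418} = \frac{60445}{5717} - \frac{22197}{4418} = \frac{140145761}{25257706}$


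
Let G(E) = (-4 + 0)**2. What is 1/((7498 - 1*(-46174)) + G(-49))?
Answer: 1/53688 ≈ 1.8626e-5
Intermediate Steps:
G(E) = 16 (G(E) = (-4)**2 = 16)
1/((7498 - 1*(-46174)) + G(-49)) = 1/((7498 - 1*(-46174)) + 16) = 1/((7498 + 46174) + 16) = 1/(53672 + 16) = 1/53688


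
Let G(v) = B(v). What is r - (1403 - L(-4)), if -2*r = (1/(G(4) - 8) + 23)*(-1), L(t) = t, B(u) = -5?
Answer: -18142/13 ≈ -1395.5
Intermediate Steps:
G(v) = -5
r = 149/13 (r = -(1/(-5 - 8) + 23)*(-1)/2 = -(1/(-13) + 23)*(-1)/2 = -(-1/13 + 23)*(-1)/2 = -149*(-1)/13 = -½*(-298/13) = 149/13 ≈ 11.462)
r - (1403 - L(-4)) = 149/13 - (1403 - 1*(-4)) = 149/13 - (1403 + 4) = 149/13 - 1*1407 = 149/13 - 1407 = -18142/13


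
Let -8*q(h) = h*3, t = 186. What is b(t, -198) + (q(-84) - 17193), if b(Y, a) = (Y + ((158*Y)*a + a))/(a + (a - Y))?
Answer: -14327/2 ≈ -7163.5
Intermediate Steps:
q(h) = -3*h/8 (q(h) = -h*3/8 = -3*h/8)
b(Y, a) = (Y + a + 158*Y*a)/(-Y + 2*a) (b(Y, a) = (Y + (158*Y*a + a))/(-Y + 2*a) = (Y + (a + 158*Y*a))/(-Y + 2*a) = (Y + a + 158*Y*a)/(-Y + 2*a))
b(t, -198) + (q(-84) - 17193) = (186 - 198 + 158*186*(-198))/(-1*186 + 2*(-198)) + (-3/8*(-84) - 17193) = (186 - 198 - 5818824)/(-186 - 396) + (63/2 - 17193) = -5818836/(-582) - 34323/2 = -1/582*(-5818836) - 34323/2 = 9998 - 34323/2 = -14327/2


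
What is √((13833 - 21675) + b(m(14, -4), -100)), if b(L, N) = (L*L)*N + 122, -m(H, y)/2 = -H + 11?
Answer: 2*I*√2830 ≈ 106.4*I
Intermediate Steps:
m(H, y) = -22 + 2*H (m(H, y) = -2*(-H + 11) = -2*(11 - H) = -22 + 2*H)
b(L, N) = 122 + N*L² (b(L, N) = L²*N + 122 = N*L² + 122 = 122 + N*L²)
√((13833 - 21675) + b(m(14, -4), -100)) = √((13833 - 21675) + (122 - 100*(-22 + 2*14)²)) = √(-7842 + (122 - 100*(-22 + 28)²)) = √(-7842 + (122 - 100*6²)) = √(-7842 + (122 - 100*36)) = √(-7842 + (122 - 3600)) = √(-7842 - 3478) = √(-11320) = 2*I*√2830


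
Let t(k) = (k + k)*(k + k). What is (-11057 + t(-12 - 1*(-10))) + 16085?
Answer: 5044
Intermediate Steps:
t(k) = 4*k² (t(k) = (2*k)*(2*k) = 4*k²)
(-11057 + t(-12 - 1*(-10))) + 16085 = (-11057 + 4*(-12 - 1*(-10))²) + 16085 = (-11057 + 4*(-12 + 10)²) + 16085 = (-11057 + 4*(-2)²) + 16085 = (-11057 + 4*4) + 16085 = (-11057 + 16) + 16085 = -11041 + 16085 = 5044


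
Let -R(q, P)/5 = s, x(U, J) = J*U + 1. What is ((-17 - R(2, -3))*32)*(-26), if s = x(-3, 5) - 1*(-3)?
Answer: 59904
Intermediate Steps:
x(U, J) = 1 + J*U
s = -11 (s = (1 + 5*(-3)) - 1*(-3) = (1 - 15) + 3 = -14 + 3 = -11)
R(q, P) = 55 (R(q, P) = -5*(-11) = 55)
((-17 - R(2, -3))*32)*(-26) = ((-17 - 1*55)*32)*(-26) = ((-17 - 55)*32)*(-26) = -72*32*(-26) = -2304*(-26) = 59904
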